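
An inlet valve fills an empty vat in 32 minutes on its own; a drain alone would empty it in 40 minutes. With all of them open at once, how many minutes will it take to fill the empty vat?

160 minutes

Net rate = 1/32 − 1/40 = (5 − 4)/160 = 1/160 per minute.
Filling time = 1 ÷ (1/160) = 160 minutes.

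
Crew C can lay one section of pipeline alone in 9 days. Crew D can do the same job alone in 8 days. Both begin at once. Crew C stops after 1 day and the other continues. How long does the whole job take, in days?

64/9 days

In the first 1 day the combined rate is 17/72, so 17/72 of the job is done, leaving 55/72.
After Crew C leaves the rate is 1/8 per day; the remaining 55/72 takes 55/9 days.
Total = 1 + 55/9 = 64/9 days.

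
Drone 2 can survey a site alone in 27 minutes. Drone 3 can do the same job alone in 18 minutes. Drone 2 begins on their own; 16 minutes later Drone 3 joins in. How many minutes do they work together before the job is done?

In the first 16 minutes Drone 2 alone does 16/27 of the job, leaving 11/27.
Once everyone is working, combined rate: 1/27 + 1/18 = (2 + 3)/54 = 5/54 per minute.
Remaining 11/27 at 5/54 per minute takes 22/5 minutes.

22/5 minutes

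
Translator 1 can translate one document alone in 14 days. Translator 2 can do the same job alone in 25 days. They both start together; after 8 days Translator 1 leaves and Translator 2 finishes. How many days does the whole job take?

In the first 8 days the combined rate is 39/350, so 156/175 of the job is done, leaving 19/175.
After Translator 1 leaves the rate is 1/25 per day; the remaining 19/175 takes 19/7 days.
Total = 8 + 19/7 = 75/7 days.

75/7 days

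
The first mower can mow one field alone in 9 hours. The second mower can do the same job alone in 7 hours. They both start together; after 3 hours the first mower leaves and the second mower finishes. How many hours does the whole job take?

14/3 hours

In the first 3 hours the combined rate is 16/63, so 16/21 of the job is done, leaving 5/21.
After the first mower leaves the rate is 1/7 per hour; the remaining 5/21 takes 5/3 hours.
Total = 3 + 5/3 = 14/3 hours.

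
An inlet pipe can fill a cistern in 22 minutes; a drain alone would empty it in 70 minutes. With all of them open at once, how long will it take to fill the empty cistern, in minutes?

385/12 minutes

Net rate = 1/22 − 1/70 = (35 − 11)/770 = 24/770 = 12/385 per minute.
Filling time = 1 ÷ (12/385) = 385/12 minutes.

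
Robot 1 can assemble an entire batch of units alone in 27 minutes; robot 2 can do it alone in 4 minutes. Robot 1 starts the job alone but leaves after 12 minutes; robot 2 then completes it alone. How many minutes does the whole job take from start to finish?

In 12 minutes robot 1 does 12/27 = 4/9 of the job, leaving 5/9.
Robot 2 works at 1/4 per minute, so finishing takes 5/9 ÷ 1/4 = 20/9 minutes.
Total time = 12 + 20/9 = 128/9 minutes.

128/9 minutes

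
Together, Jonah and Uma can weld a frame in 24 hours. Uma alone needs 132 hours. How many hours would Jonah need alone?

Combined rate is 1/24 per hour.
Known contribution: 1/132 per hour.
So Jonah's rate is 1/24 − 1/132 = 3/88, meaning 88/3 hours alone.

88/3 hours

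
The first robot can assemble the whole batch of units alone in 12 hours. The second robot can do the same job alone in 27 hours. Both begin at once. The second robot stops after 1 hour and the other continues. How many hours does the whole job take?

In the first 1 hour the combined rate is 13/108, so 13/108 of the job is done, leaving 95/108.
After the second robot leaves the rate is 1/12 per hour; the remaining 95/108 takes 95/9 hours.
Total = 1 + 95/9 = 104/9 hours.

104/9 hours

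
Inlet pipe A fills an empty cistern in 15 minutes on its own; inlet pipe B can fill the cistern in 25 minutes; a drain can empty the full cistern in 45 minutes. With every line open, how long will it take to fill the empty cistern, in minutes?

225/19 minutes

Net rate = 1/15 + 1/25 − 1/45 = (15 + 9 − 5)/225 = 19/225 per minute.
Filling time = 1 ÷ (19/225) = 225/19 minutes.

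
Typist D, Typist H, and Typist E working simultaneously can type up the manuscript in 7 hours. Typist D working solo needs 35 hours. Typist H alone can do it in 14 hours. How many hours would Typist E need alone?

70/3 hours

Combined rate is 1/7 per hour.
Known contribution: 1/35 + 1/14 = (2 + 5)/70 = 7/70 = 1/10 per hour.
So Typist E's rate is 1/7 − 1/10 = 3/70, meaning 70/3 hours alone.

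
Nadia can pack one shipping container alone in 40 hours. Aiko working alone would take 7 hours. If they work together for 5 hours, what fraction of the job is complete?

47/56

Combined rate: 1/40 + 1/7 = (7 + 40)/280 = 47/280 per hour.
In 5 hours they complete 5·47/280 = 47/56 of the job.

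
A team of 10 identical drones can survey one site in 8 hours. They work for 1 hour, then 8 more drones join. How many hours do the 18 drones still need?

One drone does 1/80 of the job per hour.
After 1 hour with 10 drones, 1/8 is done (7/8 left).
With 18 drones the rate is 18/80 = 9/40, so the rest takes 7/8 ÷ 9/40 = 35/9 hours.

35/9 hours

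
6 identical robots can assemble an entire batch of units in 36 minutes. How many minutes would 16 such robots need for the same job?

Total work is 6·36 = 216 robot-minutes.
With 16 robots: 216/16 = 27/2 minutes.

27/2 minutes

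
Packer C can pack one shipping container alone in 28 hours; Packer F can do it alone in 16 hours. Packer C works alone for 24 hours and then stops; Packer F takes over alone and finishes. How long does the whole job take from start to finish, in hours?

184/7 hours

In 24 hours Packer C does 24/28 = 6/7 of the job, leaving 1/7.
Packer F works at 1/16 per hour, so finishing takes 1/7 ÷ 1/16 = 16/7 hours.
Total time = 24 + 16/7 = 184/7 hours.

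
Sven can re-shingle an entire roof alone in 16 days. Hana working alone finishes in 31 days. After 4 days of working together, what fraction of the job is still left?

Combined rate: 1/16 + 1/31 = (31 + 16)/496 = 47/496 per day.
In 4 days they complete 4·47/496 = 47/124 of the job.
So 77/124 remains.

77/124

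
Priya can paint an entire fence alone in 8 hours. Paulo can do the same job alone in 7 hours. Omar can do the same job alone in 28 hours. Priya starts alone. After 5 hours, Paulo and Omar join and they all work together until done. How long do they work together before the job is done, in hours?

21/17 hours

In the first 5 hours Priya alone does 5/8 of the job, leaving 3/8.
Once everyone is working, combined rate: 1/8 + 1/7 + 1/28 = (7 + 8 + 2)/56 = 17/56 per hour.
Remaining 3/8 at 17/56 per hour takes 21/17 hours.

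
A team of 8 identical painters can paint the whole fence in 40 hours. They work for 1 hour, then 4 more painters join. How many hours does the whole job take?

27 hours

One painter does 1/320 of the job per hour.
After 1 hour with 8 painters, 1/40 is done (39/40 left).
With 12 painters the rate is 12/320 = 3/80, so the rest takes 39/40 ÷ 3/80 = 26 hours.
Total = 1 + 26 = 27 hours.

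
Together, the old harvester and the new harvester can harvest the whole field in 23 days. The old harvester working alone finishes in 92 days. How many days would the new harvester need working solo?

92/3 days

Combined rate is 1/23 per day.
Known contribution: 1/92 per day.
So the new harvester's rate is 1/23 − 1/92 = 3/92, meaning 92/3 days alone.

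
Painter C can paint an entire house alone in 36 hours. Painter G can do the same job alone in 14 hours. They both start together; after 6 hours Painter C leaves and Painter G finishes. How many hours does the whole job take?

35/3 hours

In the first 6 hours the combined rate is 25/252, so 25/42 of the job is done, leaving 17/42.
After Painter C leaves the rate is 1/14 per hour; the remaining 17/42 takes 17/3 hours.
Total = 6 + 17/3 = 35/3 hours.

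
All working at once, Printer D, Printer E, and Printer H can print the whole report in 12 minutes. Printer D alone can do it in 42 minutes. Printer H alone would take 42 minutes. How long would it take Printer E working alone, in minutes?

28 minutes

Combined rate is 1/12 per minute.
Known contribution: 1/42 + 1/42 = (1 + 1)/42 = 2/42 = 1/21 per minute.
So Printer E's rate is 1/12 − 1/21 = 1/28, meaning 28 minutes alone.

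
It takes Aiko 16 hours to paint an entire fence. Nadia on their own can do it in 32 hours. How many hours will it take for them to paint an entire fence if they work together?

Combined rate: 1/16 + 1/32 = (2 + 1)/32 = 3/32 per hour.
Time = 1 ÷ (3/32) = 32/3 hours.

32/3 hours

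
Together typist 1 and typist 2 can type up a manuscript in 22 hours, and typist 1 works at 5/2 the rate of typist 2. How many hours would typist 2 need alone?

77 hours

Let typist 2's rate be r; then typist 1's rate is (5/2)r, so together (5/2 + 1)r = (7/2)r = 1/22.
Thus r = 1/77 per hour.
Typist 2 alone: 77 hours; typist 1 alone: 154/5 hours.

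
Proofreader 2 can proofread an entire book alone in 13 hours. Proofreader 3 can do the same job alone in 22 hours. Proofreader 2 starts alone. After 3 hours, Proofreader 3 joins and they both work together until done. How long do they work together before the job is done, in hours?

In the first 3 hours Proofreader 2 alone does 3/13 of the job, leaving 10/13.
Once everyone is working, combined rate: 1/13 + 1/22 = (22 + 13)/286 = 35/286 per hour.
Remaining 10/13 at 35/286 per hour takes 44/7 hours.

44/7 hours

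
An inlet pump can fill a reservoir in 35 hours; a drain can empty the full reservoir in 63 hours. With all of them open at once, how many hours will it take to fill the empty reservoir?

315/4 hours

Net rate = 1/35 − 1/63 = (9 − 5)/315 = 4/315 per hour.
Filling time = 1 ÷ (4/315) = 315/4 hours.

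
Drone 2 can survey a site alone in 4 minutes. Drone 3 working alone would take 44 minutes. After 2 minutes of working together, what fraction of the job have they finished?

6/11

Combined rate: 1/4 + 1/44 = (11 + 1)/44 = 12/44 = 3/11 per minute.
In 2 minutes they complete 2·3/11 = 6/11 of the job.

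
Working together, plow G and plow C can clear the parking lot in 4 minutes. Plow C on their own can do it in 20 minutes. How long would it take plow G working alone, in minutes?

Combined rate is 1/4 per minute.
Known contribution: 1/20 per minute.
So plow G's rate is 1/4 − 1/20 = 1/5, meaning 5 minutes alone.

5 minutes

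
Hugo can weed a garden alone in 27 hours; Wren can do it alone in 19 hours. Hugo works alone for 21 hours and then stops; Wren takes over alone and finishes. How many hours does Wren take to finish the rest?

In 21 hours Hugo does 21/27 = 7/9 of the job, leaving 2/9.
Wren works at 1/19 per hour, so finishing takes 2/9 ÷ 1/19 = 38/9 hours.

38/9 hours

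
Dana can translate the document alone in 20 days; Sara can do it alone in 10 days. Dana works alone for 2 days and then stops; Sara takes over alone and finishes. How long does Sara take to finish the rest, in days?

9 days

In 2 days Dana does 2/20 = 1/10 of the job, leaving 9/10.
Sara works at 1/10 per day, so finishing takes 9/10 ÷ 1/10 = 9 days.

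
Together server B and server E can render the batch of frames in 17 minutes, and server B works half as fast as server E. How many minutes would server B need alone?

Let server E's rate be r; then server B's rate is (1/2)r, so together (1/2 + 1)r = (3/2)r = 1/17.
Thus r = 2/51 per minute.
Server E alone: 51/2 minutes; server B alone: 51 minutes.

51 minutes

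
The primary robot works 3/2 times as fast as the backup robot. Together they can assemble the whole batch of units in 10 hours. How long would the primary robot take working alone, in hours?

Let the backup robot's rate be r; then the primary robot's rate is (3/2)r, so together (3/2 + 1)r = (5/2)r = 1/10.
Thus r = 1/25 per hour.
The backup robot alone: 25 hours; the primary robot alone: 50/3 hours.

50/3 hours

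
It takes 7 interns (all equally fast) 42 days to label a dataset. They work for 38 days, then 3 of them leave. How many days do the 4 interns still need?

7 days

One intern does 1/294 of the job per day.
After 38 days with 7 interns, 19/21 is done (2/21 left).
With 4 interns the rate is 4/294 = 2/147, so the rest takes 2/21 ÷ 2/147 = 7 days.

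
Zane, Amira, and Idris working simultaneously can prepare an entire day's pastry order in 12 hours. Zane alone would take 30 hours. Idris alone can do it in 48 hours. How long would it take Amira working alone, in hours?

Combined rate is 1/12 per hour.
Known contribution: 1/30 + 1/48 = (8 + 5)/240 = 13/240 per hour.
So Amira's rate is 1/12 − 13/240 = 7/240, meaning 240/7 hours alone.

240/7 hours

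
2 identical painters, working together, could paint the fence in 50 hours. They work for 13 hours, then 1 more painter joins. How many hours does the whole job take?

One painter does 1/100 of the job per hour.
After 13 hours with 2 painters, 13/50 is done (37/50 left).
With 3 painters the rate is 3/100, so the rest takes 37/50 ÷ 3/100 = 74/3 hours.
Total = 13 + 74/3 = 113/3 hours.

113/3 hours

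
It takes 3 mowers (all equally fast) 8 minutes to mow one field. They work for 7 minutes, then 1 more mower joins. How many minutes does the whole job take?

One mower does 1/24 of the job per minute.
After 7 minutes with 3 mowers, 7/8 is done (1/8 left).
With 4 mowers the rate is 4/24 = 1/6, so the rest takes 1/8 ÷ 1/6 = 3/4 minutes.
Total = 7 + 3/4 = 31/4 minutes.

31/4 minutes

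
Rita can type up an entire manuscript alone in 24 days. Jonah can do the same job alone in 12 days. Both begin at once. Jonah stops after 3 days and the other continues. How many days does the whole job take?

18 days

In the first 3 days the combined rate is 1/8, so 3/8 of the job is done, leaving 5/8.
After Jonah leaves the rate is 1/24 per day; the remaining 5/8 takes 15 days.
Total = 3 + 15 = 18 days.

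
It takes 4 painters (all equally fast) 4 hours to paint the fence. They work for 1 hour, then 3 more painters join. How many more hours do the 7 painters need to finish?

One painter does 1/16 of the job per hour.
After 1 hour with 4 painters, 1/4 is done (3/4 left).
With 7 painters the rate is 7/16, so the rest takes 3/4 ÷ 7/16 = 12/7 hours.

12/7 hours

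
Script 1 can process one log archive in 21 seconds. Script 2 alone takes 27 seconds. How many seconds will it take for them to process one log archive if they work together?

189/16 seconds

Combined rate: 1/21 + 1/27 = (9 + 7)/189 = 16/189 per second.
Time = 1 ÷ (16/189) = 189/16 seconds.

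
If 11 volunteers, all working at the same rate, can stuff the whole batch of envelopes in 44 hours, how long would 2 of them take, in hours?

Total work is 11·44 = 484 volunteer-hours.
With 2 volunteers: 484/2 = 242 hours.

242 hours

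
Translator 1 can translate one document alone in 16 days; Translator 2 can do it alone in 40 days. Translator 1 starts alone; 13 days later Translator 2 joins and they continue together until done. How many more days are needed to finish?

In 13 days Translator 1 does 13/16 of the job, leaving 3/16.
Translator 1 and Translator 2 together work at 7/80 per day, so finishing takes 3/16 ÷ 7/80 = 15/7 days.

15/7 days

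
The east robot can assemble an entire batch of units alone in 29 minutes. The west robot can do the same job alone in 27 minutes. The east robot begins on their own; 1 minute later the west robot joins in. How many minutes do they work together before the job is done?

27/2 minutes

In the first 1 minute the east robot alone does 1/29 of the job, leaving 28/29.
Once everyone is working, combined rate: 1/29 + 1/27 = (27 + 29)/783 = 56/783 per minute.
Remaining 28/29 at 56/783 per minute takes 27/2 minutes.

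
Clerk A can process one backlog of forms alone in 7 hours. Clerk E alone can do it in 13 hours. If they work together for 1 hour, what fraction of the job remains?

71/91

Combined rate: 1/7 + 1/13 = (13 + 7)/91 = 20/91 per hour.
In 1 hour they complete 1·20/91 = 20/91 of the job.
So 71/91 remains.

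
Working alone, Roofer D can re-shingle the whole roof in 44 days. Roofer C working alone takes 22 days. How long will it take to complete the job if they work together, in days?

With two workers the combined time is the product over the sum: 44·22/(44+22) = 968/66 = 44/3 days.

44/3 days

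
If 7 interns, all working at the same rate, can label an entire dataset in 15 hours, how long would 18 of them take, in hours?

35/6 hours

Total work is 7·15 = 105 intern-hours.
With 18 interns: 105/18 = 35/6 hours.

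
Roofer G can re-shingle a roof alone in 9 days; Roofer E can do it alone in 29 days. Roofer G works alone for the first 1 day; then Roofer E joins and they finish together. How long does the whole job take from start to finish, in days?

135/19 days

In 1 day Roofer G does 1/9 of the job, leaving 8/9.
Roofer G and Roofer E together work at 38/261 per day, so finishing takes 8/9 ÷ 38/261 = 116/19 days.
Total time = 1 + 116/19 = 135/19 days.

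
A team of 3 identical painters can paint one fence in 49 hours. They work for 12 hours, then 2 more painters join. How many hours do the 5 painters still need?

111/5 hours

One painter does 1/147 of the job per hour.
After 12 hours with 3 painters, 12/49 is done (37/49 left).
With 5 painters the rate is 5/147, so the rest takes 37/49 ÷ 5/147 = 111/5 hours.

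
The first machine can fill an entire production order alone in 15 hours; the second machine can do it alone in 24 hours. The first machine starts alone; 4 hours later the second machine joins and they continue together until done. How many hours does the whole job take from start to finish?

140/13 hours

In 4 hours the first machine does 4/15 of the job, leaving 11/15.
The first machine and the second machine together work at 13/120 per hour, so finishing takes 11/15 ÷ 13/120 = 88/13 hours.
Total time = 4 + 88/13 = 140/13 hours.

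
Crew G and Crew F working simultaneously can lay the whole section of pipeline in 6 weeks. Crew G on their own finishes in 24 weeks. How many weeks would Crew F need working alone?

8 weeks

Combined rate is 1/6 per week.
Known contribution: 1/24 per week.
So Crew F's rate is 1/6 − 1/24 = 1/8, meaning 8 weeks alone.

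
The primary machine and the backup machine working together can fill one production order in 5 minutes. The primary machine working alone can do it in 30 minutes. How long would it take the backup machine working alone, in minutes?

Combined rate is 1/5 per minute.
Known contribution: 1/30 per minute.
So the backup machine's rate is 1/5 − 1/30 = 1/6, meaning 6 minutes alone.

6 minutes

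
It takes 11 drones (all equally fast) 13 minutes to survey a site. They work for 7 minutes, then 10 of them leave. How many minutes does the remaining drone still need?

One drone does 1/143 of the job per minute.
After 7 minutes with 11 drones, 7/13 is done (6/13 left).
With 1 drone the rate is 1/143, so the rest takes 6/13 ÷ 1/143 = 66 minutes.

66 minutes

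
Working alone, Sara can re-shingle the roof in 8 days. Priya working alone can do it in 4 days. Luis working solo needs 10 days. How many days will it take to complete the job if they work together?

Combined rate: 1/8 + 1/4 + 1/10 = (5 + 10 + 4)/40 = 19/40 per day.
Time = 1 ÷ (19/40) = 40/19 days.

40/19 days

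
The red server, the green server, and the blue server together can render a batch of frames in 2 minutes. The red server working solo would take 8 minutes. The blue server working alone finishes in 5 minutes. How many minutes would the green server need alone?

Combined rate is 1/2 per minute.
Known contribution: 1/8 + 1/5 = (5 + 8)/40 = 13/40 per minute.
So the green server's rate is 1/2 − 13/40 = 7/40, meaning 40/7 minutes alone.

40/7 minutes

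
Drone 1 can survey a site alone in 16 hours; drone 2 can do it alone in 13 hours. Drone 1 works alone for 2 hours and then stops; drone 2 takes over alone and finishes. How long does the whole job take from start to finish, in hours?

In 2 hours drone 1 does 2/16 = 1/8 of the job, leaving 7/8.
Drone 2 works at 1/13 per hour, so finishing takes 7/8 ÷ 1/13 = 91/8 hours.
Total time = 2 + 91/8 = 107/8 hours.

107/8 hours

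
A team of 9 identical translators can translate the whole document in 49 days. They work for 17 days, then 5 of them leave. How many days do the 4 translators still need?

One translator does 1/441 of the job per day.
After 17 days with 9 translators, 17/49 is done (32/49 left).
With 4 translators the rate is 4/441, so the rest takes 32/49 ÷ 4/441 = 72 days.

72 days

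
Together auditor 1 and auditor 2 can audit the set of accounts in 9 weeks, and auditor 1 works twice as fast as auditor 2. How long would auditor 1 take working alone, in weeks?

27/2 weeks

Let auditor 2's rate be r; then auditor 1's rate is 2r, so together (2 + 1)r = 3r = 1/9.
Thus r = 1/27 per week.
Auditor 2 alone: 27 weeks; auditor 1 alone: 27/2 weeks.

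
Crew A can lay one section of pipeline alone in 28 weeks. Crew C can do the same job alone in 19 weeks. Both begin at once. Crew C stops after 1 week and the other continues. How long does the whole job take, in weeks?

In the first 1 week the combined rate is 47/532, so 47/532 of the job is done, leaving 485/532.
After crew C leaves the rate is 1/28 per week; the remaining 485/532 takes 485/19 weeks.
Total = 1 + 485/19 = 504/19 weeks.

504/19 weeks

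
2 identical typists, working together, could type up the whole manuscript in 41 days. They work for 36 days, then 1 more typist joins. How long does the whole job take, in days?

118/3 days

One typist does 1/82 of the job per day.
After 36 days with 2 typists, 36/41 is done (5/41 left).
With 3 typists the rate is 3/82, so the rest takes 5/41 ÷ 3/82 = 10/3 days.
Total = 36 + 10/3 = 118/3 days.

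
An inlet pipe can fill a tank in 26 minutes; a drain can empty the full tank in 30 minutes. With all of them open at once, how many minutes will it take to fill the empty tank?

Net rate = 1/26 − 1/30 = (15 − 13)/390 = 2/390 = 1/195 per minute.
Filling time = 1 ÷ (1/195) = 195 minutes.

195 minutes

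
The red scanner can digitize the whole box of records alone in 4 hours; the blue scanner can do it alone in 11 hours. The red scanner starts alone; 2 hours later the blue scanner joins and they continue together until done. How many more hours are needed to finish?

22/15 hours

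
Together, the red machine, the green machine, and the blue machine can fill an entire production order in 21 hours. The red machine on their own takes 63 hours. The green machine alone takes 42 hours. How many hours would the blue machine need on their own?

126 hours

Combined rate is 1/21 per hour.
Known contribution: 1/63 + 1/42 = (2 + 3)/126 = 5/126 per hour.
So the blue machine's rate is 1/21 − 5/126 = 1/126, meaning 126 hours alone.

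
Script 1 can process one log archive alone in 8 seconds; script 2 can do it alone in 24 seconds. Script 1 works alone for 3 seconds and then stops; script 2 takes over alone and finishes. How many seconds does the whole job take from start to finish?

18 seconds

In 3 seconds script 1 does 3/8 of the job, leaving 5/8.
Script 2 works at 1/24 per second, so finishing takes 5/8 ÷ 1/24 = 15 seconds.
Total time = 3 + 15 = 18 seconds.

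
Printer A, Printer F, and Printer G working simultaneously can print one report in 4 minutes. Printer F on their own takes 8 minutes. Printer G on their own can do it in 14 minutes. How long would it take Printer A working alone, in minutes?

56/3 minutes

Combined rate is 1/4 per minute.
Known contribution: 1/8 + 1/14 = (7 + 4)/56 = 11/56 per minute.
So Printer A's rate is 1/4 − 11/56 = 3/56, meaning 56/3 minutes alone.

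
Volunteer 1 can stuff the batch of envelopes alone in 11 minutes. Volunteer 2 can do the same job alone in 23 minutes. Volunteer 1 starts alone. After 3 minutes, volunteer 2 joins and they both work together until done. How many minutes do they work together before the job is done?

In the first 3 minutes volunteer 1 alone does 3/11 of the job, leaving 8/11.
Once everyone is working, combined rate: 1/11 + 1/23 = (23 + 11)/253 = 34/253 per minute.
Remaining 8/11 at 34/253 per minute takes 92/17 minutes.

92/17 minutes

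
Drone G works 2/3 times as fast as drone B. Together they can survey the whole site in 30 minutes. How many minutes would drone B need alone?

Let drone B's rate be r; then drone G's rate is (2/3)r, so together (2/3 + 1)r = (5/3)r = 1/30.
Thus r = 1/50 per minute.
Drone B alone: 50 minutes; drone G alone: 75 minutes.

50 minutes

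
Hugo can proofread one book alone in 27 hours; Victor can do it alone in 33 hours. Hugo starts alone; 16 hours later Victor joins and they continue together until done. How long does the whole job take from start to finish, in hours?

In 16 hours Hugo does 16/27 of the job, leaving 11/27.
Hugo and Victor together work at 20/297 per hour, so finishing takes 11/27 ÷ 20/297 = 121/20 hours.
Total time = 16 + 121/20 = 441/20 hours.

441/20 hours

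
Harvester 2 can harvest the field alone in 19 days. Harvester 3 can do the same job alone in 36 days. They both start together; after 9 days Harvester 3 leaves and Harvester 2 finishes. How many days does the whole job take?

57/4 days

In the first 9 days the combined rate is 55/684, so 55/76 of the job is done, leaving 21/76.
After Harvester 3 leaves the rate is 1/19 per day; the remaining 21/76 takes 21/4 days.
Total = 9 + 21/4 = 57/4 days.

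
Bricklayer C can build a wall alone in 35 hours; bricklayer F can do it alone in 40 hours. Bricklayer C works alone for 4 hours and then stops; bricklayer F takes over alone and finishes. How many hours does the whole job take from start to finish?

276/7 hours

In 4 hours bricklayer C does 4/35 of the job, leaving 31/35.
Bricklayer F works at 1/40 per hour, so finishing takes 31/35 ÷ 1/40 = 248/7 hours.
Total time = 4 + 248/7 = 276/7 hours.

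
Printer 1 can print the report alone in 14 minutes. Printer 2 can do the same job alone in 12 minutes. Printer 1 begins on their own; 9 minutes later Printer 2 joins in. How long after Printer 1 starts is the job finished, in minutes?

147/13 minutes

In the first 9 minutes Printer 1 alone does 9/14 of the job, leaving 5/14.
Once everyone is working, combined rate: 1/14 + 1/12 = (6 + 7)/84 = 13/84 per minute.
Remaining 5/14 at 13/84 per minute takes 30/13 minutes.
Total from the start = 9 + 30/13 = 147/13 minutes.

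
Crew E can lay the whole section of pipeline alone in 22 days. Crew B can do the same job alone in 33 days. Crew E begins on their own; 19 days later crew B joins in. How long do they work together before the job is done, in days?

9/5 days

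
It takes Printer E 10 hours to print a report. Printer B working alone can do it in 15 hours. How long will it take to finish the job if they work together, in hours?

6 hours

Combined rate: 1/10 + 1/15 = (3 + 2)/30 = 5/30 = 1/6 per hour.
Time = 1 ÷ (1/6) = 6 hours.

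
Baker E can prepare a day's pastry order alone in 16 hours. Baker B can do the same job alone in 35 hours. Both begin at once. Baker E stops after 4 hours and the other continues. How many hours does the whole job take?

In the first 4 hours the combined rate is 51/560, so 51/140 of the job is done, leaving 89/140.
After baker E leaves the rate is 1/35 per hour; the remaining 89/140 takes 89/4 hours.
Total = 4 + 89/4 = 105/4 hours.

105/4 hours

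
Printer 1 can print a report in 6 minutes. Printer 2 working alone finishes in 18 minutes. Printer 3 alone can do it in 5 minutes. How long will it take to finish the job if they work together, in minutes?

45/19 minutes

Combined rate: 1/6 + 1/18 + 1/5 = (15 + 5 + 18)/90 = 38/90 = 19/45 per minute.
Time = 1 ÷ (19/45) = 45/19 minutes.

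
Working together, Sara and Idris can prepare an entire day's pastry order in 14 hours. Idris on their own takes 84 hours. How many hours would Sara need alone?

84/5 hours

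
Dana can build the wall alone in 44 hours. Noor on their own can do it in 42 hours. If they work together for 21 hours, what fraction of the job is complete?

43/44

Combined rate: 1/44 + 1/42 = (21 + 22)/924 = 43/924 per hour.
In 21 hours they complete 21·43/924 = 43/44 of the job.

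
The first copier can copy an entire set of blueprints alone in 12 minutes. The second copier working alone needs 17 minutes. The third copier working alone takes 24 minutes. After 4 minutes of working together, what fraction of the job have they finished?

Combined rate: 1/12 + 1/17 + 1/24 = (34 + 24 + 17)/408 = 75/408 = 25/136 per minute.
In 4 minutes they complete 4·25/136 = 25/34 of the job.

25/34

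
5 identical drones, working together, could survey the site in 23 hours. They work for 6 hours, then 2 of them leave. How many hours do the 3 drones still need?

One drone does 1/115 of the job per hour.
After 6 hours with 5 drones, 6/23 is done (17/23 left).
With 3 drones the rate is 3/115, so the rest takes 17/23 ÷ 3/115 = 85/3 hours.

85/3 hours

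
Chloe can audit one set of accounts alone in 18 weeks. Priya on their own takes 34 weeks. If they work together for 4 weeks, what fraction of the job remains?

Combined rate: 1/18 + 1/34 = (17 + 9)/306 = 26/306 = 13/153 per week.
In 4 weeks they complete 4·13/153 = 52/153 of the job.
So 101/153 remains.

101/153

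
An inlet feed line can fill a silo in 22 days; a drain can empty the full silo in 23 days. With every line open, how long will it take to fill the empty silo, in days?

506 days

Net rate = 1/22 − 1/23 = (23 − 22)/506 = 1/506 per day.
Filling time = 1 ÷ (1/506) = 506 days.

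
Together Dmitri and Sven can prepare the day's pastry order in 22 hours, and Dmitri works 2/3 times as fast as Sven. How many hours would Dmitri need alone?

55 hours

Let Sven's rate be r; then Dmitri's rate is (2/3)r, so together (2/3 + 1)r = (5/3)r = 1/22.
Thus r = 3/110 per hour.
Sven alone: 110/3 hours; Dmitri alone: 55 hours.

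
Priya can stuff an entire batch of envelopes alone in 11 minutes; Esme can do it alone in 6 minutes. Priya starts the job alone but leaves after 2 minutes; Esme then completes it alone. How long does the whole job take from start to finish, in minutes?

76/11 minutes

In 2 minutes Priya does 2/11 of the job, leaving 9/11.
Esme works at 1/6 per minute, so finishing takes 9/11 ÷ 1/6 = 54/11 minutes.
Total time = 2 + 54/11 = 76/11 minutes.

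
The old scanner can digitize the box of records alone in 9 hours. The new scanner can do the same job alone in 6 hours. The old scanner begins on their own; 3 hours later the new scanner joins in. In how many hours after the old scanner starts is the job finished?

27/5 hours

In the first 3 hours the old scanner alone does 3/9 = 1/3 of the job, leaving 2/3.
Once everyone is working, combined rate: 1/9 + 1/6 = (2 + 3)/18 = 5/18 per hour.
Remaining 2/3 at 5/18 per hour takes 12/5 hours.
Total from the start = 3 + 12/5 = 27/5 hours.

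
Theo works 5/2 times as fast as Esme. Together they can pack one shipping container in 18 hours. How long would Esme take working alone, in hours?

Let Esme's rate be r; then Theo's rate is (5/2)r, so together (5/2 + 1)r = (7/2)r = 1/18.
Thus r = 1/63 per hour.
Esme alone: 63 hours; Theo alone: 126/5 hours.

63 hours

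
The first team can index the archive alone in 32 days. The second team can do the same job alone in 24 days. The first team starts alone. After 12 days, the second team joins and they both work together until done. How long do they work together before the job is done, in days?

60/7 days

In the first 12 days the first team alone does 12/32 = 3/8 of the job, leaving 5/8.
Once everyone is working, combined rate: 1/32 + 1/24 = (3 + 4)/96 = 7/96 per day.
Remaining 5/8 at 7/96 per day takes 60/7 days.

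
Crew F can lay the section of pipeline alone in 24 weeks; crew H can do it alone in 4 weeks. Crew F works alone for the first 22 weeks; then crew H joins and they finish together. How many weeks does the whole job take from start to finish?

156/7 weeks

In 22 weeks crew F does 22/24 = 11/12 of the job, leaving 1/12.
Crew F and crew H together work at 7/24 per week, so finishing takes 1/12 ÷ 7/24 = 2/7 weeks.
Total time = 22 + 2/7 = 156/7 weeks.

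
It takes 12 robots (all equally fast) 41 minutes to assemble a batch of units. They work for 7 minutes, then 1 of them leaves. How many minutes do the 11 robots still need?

One robot does 1/492 of the job per minute.
After 7 minutes with 12 robots, 7/41 is done (34/41 left).
With 11 robots the rate is 11/492, so the rest takes 34/41 ÷ 11/492 = 408/11 minutes.

408/11 minutes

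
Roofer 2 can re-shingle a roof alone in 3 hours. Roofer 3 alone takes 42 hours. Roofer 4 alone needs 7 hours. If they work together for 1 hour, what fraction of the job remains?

Combined rate: 1/3 + 1/42 + 1/7 = (14 + 1 + 6)/42 = 21/42 = 1/2 per hour.
In 1 hour they complete 1·1/2 = 1/2 of the job.
So 1/2 remains.

1/2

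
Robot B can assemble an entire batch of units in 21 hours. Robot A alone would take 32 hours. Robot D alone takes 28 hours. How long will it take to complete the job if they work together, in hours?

Combined rate: 1/21 + 1/32 + 1/28 = (32 + 21 + 24)/672 = 77/672 = 11/96 per hour.
Time = 1 ÷ (11/96) = 96/11 hours.

96/11 hours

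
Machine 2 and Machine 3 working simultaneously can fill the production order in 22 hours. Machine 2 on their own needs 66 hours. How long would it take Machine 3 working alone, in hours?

Combined rate is 1/22 per hour.
Known contribution: 1/66 per hour.
So Machine 3's rate is 1/22 − 1/66 = 1/33, meaning 33 hours alone.

33 hours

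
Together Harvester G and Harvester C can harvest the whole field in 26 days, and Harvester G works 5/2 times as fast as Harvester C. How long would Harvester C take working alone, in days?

91 days

Let Harvester C's rate be r; then Harvester G's rate is (5/2)r, so together (5/2 + 1)r = (7/2)r = 1/26.
Thus r = 1/91 per day.
Harvester C alone: 91 days; Harvester G alone: 182/5 days.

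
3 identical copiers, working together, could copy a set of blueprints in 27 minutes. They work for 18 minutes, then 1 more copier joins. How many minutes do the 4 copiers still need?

One copier does 1/81 of the job per minute.
After 18 minutes with 3 copiers, 2/3 is done (1/3 left).
With 4 copiers the rate is 4/81, so the rest takes 1/3 ÷ 4/81 = 27/4 minutes.

27/4 minutes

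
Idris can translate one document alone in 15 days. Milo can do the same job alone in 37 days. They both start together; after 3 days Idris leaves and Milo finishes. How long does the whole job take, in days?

In the first 3 days the combined rate is 52/555, so 52/185 of the job is done, leaving 133/185.
After Idris leaves the rate is 1/37 per day; the remaining 133/185 takes 133/5 days.
Total = 3 + 133/5 = 148/5 days.

148/5 days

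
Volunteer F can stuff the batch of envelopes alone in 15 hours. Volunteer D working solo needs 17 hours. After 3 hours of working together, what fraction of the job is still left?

Combined rate: 1/15 + 1/17 = (17 + 15)/255 = 32/255 per hour.
In 3 hours they complete 3·32/255 = 32/85 of the job.
So 53/85 remains.

53/85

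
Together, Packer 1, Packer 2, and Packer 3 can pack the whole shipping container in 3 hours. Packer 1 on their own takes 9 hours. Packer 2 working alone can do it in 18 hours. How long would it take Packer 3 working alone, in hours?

Combined rate is 1/3 per hour.
Known contribution: 1/9 + 1/18 = (2 + 1)/18 = 3/18 = 1/6 per hour.
So Packer 3's rate is 1/3 − 1/6 = 1/6, meaning 6 hours alone.

6 hours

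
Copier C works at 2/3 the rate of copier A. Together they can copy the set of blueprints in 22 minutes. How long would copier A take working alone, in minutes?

110/3 minutes

Let copier A's rate be r; then copier C's rate is (2/3)r, so together (2/3 + 1)r = (5/3)r = 1/22.
Thus r = 3/110 per minute.
Copier A alone: 110/3 minutes; copier C alone: 55 minutes.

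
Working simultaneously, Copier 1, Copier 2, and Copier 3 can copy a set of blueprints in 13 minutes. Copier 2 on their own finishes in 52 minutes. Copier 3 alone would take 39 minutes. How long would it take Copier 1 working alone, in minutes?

156/5 minutes

Combined rate is 1/13 per minute.
Known contribution: 1/52 + 1/39 = (3 + 4)/156 = 7/156 per minute.
So Copier 1's rate is 1/13 − 7/156 = 5/156, meaning 156/5 minutes alone.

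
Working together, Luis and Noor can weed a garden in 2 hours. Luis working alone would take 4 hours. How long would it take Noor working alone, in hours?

Combined rate is 1/2 per hour.
Known contribution: 1/4 per hour.
So Noor's rate is 1/2 − 1/4 = 1/4, meaning 4 hours alone.

4 hours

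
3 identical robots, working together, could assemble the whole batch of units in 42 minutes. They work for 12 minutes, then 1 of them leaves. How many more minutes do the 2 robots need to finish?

One robot does 1/126 of the job per minute.
After 12 minutes with 3 robots, 2/7 is done (5/7 left).
With 2 robots the rate is 2/126 = 1/63, so the rest takes 5/7 ÷ 1/63 = 45 minutes.

45 minutes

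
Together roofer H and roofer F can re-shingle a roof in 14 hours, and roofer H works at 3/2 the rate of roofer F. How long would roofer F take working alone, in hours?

Let roofer F's rate be r; then roofer H's rate is (3/2)r, so together (3/2 + 1)r = (5/2)r = 1/14.
Thus r = 1/35 per hour.
Roofer F alone: 35 hours; roofer H alone: 70/3 hours.

35 hours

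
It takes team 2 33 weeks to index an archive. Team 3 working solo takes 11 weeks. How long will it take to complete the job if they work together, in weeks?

33/4 weeks

With two workers the combined time is the product over the sum: 33·11/(33+11) = 363/44 = 33/4 weeks.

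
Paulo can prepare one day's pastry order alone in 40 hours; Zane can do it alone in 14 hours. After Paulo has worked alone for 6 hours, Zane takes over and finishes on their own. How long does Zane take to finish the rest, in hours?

In 6 hours Paulo does 6/40 = 3/20 of the job, leaving 17/20.
Zane works at 1/14 per hour, so finishing takes 17/20 ÷ 1/14 = 119/10 hours.

119/10 hours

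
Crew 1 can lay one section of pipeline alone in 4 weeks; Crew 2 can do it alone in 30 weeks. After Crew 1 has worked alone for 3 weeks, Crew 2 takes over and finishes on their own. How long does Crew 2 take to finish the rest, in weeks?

In 3 weeks Crew 1 does 3/4 of the job, leaving 1/4.
Crew 2 works at 1/30 per week, so finishing takes 1/4 ÷ 1/30 = 15/2 weeks.

15/2 weeks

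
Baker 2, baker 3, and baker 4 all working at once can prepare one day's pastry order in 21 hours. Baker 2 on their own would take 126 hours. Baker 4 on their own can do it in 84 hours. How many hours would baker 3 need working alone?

Combined rate is 1/21 per hour.
Known contribution: 1/126 + 1/84 = (2 + 3)/252 = 5/252 per hour.
So baker 3's rate is 1/21 − 5/252 = 1/36, meaning 36 hours alone.

36 hours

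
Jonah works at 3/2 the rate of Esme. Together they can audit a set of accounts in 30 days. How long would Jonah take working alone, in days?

Let Esme's rate be r; then Jonah's rate is (3/2)r, so together (3/2 + 1)r = (5/2)r = 1/30.
Thus r = 1/75 per day.
Esme alone: 75 days; Jonah alone: 50 days.

50 days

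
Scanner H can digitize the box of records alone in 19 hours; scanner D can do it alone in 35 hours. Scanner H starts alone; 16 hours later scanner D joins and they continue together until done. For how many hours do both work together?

In 16 hours scanner H does 16/19 of the job, leaving 3/19.
Scanner H and scanner D together work at 54/665 per hour, so finishing takes 3/19 ÷ 54/665 = 35/18 hours.

35/18 hours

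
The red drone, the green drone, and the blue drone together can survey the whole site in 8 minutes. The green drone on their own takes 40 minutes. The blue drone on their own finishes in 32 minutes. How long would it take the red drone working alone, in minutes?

Combined rate is 1/8 per minute.
Known contribution: 1/40 + 1/32 = (4 + 5)/160 = 9/160 per minute.
So the red drone's rate is 1/8 − 9/160 = 11/160, meaning 160/11 minutes alone.

160/11 minutes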